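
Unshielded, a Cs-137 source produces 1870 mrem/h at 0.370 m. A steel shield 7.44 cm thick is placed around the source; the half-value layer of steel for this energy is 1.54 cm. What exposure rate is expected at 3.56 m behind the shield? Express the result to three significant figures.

Distance alone: (0.370/3.56)² = 0.01080, so 1870 × 0.01080 = 20.20 mrem/h.
Shield: 7.44/1.54 = 4.831 half-value layers → attenuation 2^(−4.831) = 0.03513.
Combined: 20.20 × 0.03513 = 0.7096 mrem/h.

0.710 mrem/h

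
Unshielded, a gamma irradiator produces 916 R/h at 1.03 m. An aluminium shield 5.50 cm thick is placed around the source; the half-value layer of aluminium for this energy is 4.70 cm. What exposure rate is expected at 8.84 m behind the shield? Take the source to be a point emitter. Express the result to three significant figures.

5.53 R/h

Distance alone: 916 × (1.03/8.84)² = 916 × 0.01358 = 12.44 R/h.
Shield: 5.50/4.70 = 1.170 half-value layers → attenuation 2^(−1.170) = 0.4444.
Combined: 12.44 × 0.4444 = 5.528 R/h.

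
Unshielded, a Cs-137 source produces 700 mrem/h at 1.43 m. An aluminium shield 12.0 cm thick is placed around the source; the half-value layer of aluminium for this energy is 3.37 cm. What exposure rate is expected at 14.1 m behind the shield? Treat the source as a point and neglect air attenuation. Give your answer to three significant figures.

0.610 mrem/h

Distance alone: 700 × (1.43/14.1)² = 700 × 0.01029 = 7.203 mrem/h.
Shield: 12.0/3.37 = 3.561 half-value layers → attenuation 2^(−3.561) = 0.08473.
Combined: 7.203 × 0.08473 = 0.6103 mrem/h.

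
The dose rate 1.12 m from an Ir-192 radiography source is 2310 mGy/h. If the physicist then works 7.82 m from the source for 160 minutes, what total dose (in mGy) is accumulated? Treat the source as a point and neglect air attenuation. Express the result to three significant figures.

126 mGy

Using I₁d₁² = I₂d₂², rate at 7.82 m:
(1.12/7.82)² = 0.02051, so 2310 × 0.02051 = 47.38 mGy/h.
Dose = rate × time = 47.38 mGy/h × 2.667 h = 126.4 mGy.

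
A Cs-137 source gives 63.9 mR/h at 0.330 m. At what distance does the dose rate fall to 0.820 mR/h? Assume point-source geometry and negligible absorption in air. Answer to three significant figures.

2.91 m

Since intensity falls as 1/r², d₂ = d₁·√(I₁/I₂).
I₁/I₂ = 63.9/0.820 = 77.93, so d₂ = 0.330 × √77.93 = 2.913 m.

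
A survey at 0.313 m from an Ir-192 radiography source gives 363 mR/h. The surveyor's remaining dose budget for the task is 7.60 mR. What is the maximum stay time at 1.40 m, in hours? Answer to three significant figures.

Using I₁d₁² = I₂d₂², rate at 1.40 m:
363 × (0.313/1.40)² = 363 × 0.04998 = 18.14 mR/h.
Stay time = 7.60 mR ÷ 18.14 mR/h = 0.4190 h.

0.419 h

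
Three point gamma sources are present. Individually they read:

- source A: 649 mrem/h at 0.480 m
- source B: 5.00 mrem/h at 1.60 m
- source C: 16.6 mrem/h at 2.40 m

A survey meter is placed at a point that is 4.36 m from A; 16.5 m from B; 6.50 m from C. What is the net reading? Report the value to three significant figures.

By superposition, sum each source's inverse-square contribution:
A: 649 × (0.480/4.36)² = 7.866 mrem/h
B: 5.00 × (1.60/16.5)² = 0.04702 mrem/h
C: 16.6 × (2.40/6.50)² = 2.263 mrem/h
Total = 7.866 + 0.04702 + 2.263 = 10.18 mrem/h.

10.2 mrem/h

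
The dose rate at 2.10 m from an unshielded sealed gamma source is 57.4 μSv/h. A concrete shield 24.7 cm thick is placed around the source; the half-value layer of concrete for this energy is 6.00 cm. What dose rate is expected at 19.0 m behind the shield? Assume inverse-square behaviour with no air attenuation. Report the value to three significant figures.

Distance alone: 57.4 × (2.10/19.0)² = 57.4 × 0.01222 = 0.7014 μSv/h.
Shield: 24.7/6.00 = 4.117 half-value layers → attenuation 2^(−4.117) = 0.05763.
Combined: 0.7014 × 0.05763 = 0.04042 μSv/h.

0.0404 μSv/h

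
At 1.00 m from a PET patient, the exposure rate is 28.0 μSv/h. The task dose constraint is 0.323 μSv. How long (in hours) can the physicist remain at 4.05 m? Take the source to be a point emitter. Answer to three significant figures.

Applying the 1/r² law, rate at 4.05 m:
28.0 × (1.00/4.05)² = 28.0 × 0.06097 = 1.707 μSv/h.
Stay time = 0.323 μSv ÷ 1.707 μSv/h = 0.1892 h.

0.189 h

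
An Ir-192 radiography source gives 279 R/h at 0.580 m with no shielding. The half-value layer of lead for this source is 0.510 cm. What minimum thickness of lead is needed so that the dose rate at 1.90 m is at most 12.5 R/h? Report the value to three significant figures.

0.539 cm

At 1.90 m, distance alone gives 279 × (0.580/1.90)² = 279 × 0.09319 = 26.00 R/h.
Further attenuation needed: 26.00/12.5 = 2.080.
n = log₂(2.080) = 1.057 half-value layers.
Thickness = 1.057 × 0.510 cm = 0.5391 cm.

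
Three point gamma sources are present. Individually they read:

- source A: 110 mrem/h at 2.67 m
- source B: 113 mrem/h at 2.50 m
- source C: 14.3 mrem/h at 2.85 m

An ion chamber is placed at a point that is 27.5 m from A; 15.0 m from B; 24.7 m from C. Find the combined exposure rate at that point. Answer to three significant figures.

By superposition, sum each source's inverse-square contribution:
A: 110 × (2.67/27.5)² = 1.037 mrem/h
B: 113 × (2.50/15.0)² = 3.139 mrem/h
C: 14.3 × (2.85/24.7)² = 0.1904 mrem/h
Total = 1.037 + 3.139 + 0.1904 = 4.366 mrem/h.

4.37 mrem/h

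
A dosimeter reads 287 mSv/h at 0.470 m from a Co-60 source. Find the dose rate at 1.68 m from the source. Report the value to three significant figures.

Using I₁d₁² = I₂d₂², the rate at 1.68 m is
287 × (0.470/1.68)² = 287 × 0.07827 = 22.46 mSv/h.

22.5 mSv/h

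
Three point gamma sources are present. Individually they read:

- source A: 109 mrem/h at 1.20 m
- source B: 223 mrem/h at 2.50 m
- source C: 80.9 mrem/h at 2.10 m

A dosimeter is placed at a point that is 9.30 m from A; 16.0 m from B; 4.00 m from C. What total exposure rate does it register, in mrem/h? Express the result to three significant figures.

Each source contributes Iᵢ·(dᵢ/rᵢ)²; contributions add.
A: 109 × (1.20/9.30)² = 1.815 mrem/h
B: 223 × (2.50/16.0)² = 5.444 mrem/h
C: 80.9 × (2.10/4.00)² = 22.30 mrem/h
Total = 1.815 + 5.444 + 22.30 = 29.56 mrem/h.

29.6 mrem/h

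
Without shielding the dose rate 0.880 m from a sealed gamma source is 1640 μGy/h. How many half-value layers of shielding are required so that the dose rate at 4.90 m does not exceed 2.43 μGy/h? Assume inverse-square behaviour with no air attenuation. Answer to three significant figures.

At 4.90 m, distance alone gives 1640 × (0.880/4.90)² = 1640 × 0.03225 = 52.89 μGy/h.
Further attenuation needed: 52.89/2.43 = 21.77.
n = log₂(21.77) = 4.444 half-value layers.

4.44 half-value layers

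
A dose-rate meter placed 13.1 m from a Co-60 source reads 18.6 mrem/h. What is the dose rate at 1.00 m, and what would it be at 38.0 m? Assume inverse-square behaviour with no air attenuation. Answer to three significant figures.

3190 mrem/h; 2.21 mrem/h

Since intensity falls as 1/r²,
At 1.00 m: (13.1/1.00)² = 171.6, so 18.6 × 171.6 = 3192 mrem/h
At 38.0 m: (1.00/38.0)² = 0.0006925, so 3192 × 0.0006925 = 2.210 mrem/h.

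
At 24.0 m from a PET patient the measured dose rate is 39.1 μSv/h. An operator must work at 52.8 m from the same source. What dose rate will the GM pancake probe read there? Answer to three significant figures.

Using I₁d₁² = I₂d₂², scaling from 24.0 m to 52.8 m:
39.1 × (24.0/52.8)² = 39.1 × 0.2066 = 8.078 μSv/h.

8.08 μSv/h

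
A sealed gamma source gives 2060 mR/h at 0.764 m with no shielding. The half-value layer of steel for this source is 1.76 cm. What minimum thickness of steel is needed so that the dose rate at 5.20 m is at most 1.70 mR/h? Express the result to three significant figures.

8.29 cm

At 5.20 m, distance alone gives 2060 × (0.764/5.20)² = 2060 × 0.02159 = 44.48 mR/h.
Further attenuation needed: 44.48/1.70 = 26.16.
n = log₂(26.16) = 4.709 half-value layers.
Thickness = 4.709 × 1.76 cm = 8.288 cm.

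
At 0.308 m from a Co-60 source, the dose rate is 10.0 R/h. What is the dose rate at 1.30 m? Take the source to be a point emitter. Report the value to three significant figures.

Using I₁d₁² = I₂d₂², the rate at 1.30 m is
10.0 × (0.308/1.30)² = 10.0 × 0.05613 = 0.5613 R/h.

0.561 R/h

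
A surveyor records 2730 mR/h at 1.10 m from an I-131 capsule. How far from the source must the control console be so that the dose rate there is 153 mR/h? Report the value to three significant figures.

4.65 m

Using I₁d₁² = I₂d₂², d₂ = d₁·√(I₁/I₂).
I₁/I₂ = 2730/153 = 17.84, so d₂ = 1.10 × √17.84 = 4.646 m.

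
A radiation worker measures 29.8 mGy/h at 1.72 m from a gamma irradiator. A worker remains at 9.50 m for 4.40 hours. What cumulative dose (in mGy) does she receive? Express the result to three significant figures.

Using I₁d₁² = I₂d₂², rate at 9.50 m:
29.8 × (1.72/9.50)² = 29.8 × 0.03278 = 0.9768 mGy/h.
Dose = rate × time = 0.9768 mGy/h × 4.400 h = 4.298 mGy.

4.30 mGy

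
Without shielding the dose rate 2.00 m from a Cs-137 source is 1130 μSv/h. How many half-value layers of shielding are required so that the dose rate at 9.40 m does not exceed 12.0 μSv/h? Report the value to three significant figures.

At 9.40 m, distance alone gives 1130 × (2.00/9.40)² = 1130 × 0.04527 = 51.16 μSv/h.
Further attenuation needed: 51.16/12.0 = 4.263.
n = log₂(4.263) = 2.092 half-value layers.

2.09 half-value layers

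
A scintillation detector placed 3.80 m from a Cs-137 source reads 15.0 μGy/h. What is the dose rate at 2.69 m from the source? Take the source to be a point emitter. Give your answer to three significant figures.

29.9 μGy/h

Since intensity falls as 1/r², scaling from 3.80 m to 2.69 m:
(3.80/2.69)² = 1.996, so 15.0 × 1.996 = 29.94 μGy/h.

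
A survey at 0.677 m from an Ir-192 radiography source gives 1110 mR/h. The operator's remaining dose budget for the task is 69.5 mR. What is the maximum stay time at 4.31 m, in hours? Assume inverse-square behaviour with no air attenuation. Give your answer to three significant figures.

2.54 h

Applying the 1/r² law, rate at 4.31 m:
(0.677/4.31)² = 0.02467, so 1110 × 0.02467 = 27.38 mR/h.
Stay time = 69.5 mR ÷ 27.38 mR/h = 2.538 h.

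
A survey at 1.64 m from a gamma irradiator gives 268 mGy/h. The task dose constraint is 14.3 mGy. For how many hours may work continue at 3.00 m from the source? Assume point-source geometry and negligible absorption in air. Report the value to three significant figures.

0.179 h

Intensity scales as (d₁/d₂)², so rate at 3.00 m:
268 × (1.64/3.00)² = 268 × 0.2988 = 80.08 mGy/h.
Stay time = 14.3 mGy ÷ 80.08 mGy/h = 0.1786 h.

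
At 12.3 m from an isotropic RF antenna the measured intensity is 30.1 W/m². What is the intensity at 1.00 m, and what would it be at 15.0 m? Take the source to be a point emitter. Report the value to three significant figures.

4550 W/m²; 20.2 W/m²

Since intensity falls as 1/r²,
At 1.00 m: (12.3/1.00)² = 151.3, so 30.1 × 151.3 = 4554 W/m²
At 15.0 m: (1.00/15.0)² = 0.004444, so 4554 × 0.004444 = 20.24 W/m².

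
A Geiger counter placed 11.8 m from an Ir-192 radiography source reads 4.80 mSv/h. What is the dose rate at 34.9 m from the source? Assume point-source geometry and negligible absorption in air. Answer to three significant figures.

0.549 mSv/h

Intensity scales as (d₁/d₂)², so scaling from 11.8 m to 34.9 m:
4.80 × (11.8/34.9)² = 4.80 × 0.1143 = 0.5486 mSv/h.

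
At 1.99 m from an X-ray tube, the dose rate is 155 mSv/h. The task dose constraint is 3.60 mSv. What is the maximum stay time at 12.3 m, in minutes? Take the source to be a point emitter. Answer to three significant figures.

53.2 min

Since intensity falls as 1/r², rate at 12.3 m:
155 × (1.99/12.3)² = 155 × 0.02618 = 4.058 mSv/h.
Stay time = 3.60 mSv ÷ 4.058 mSv/h = 0.8871 h = 53.23 min.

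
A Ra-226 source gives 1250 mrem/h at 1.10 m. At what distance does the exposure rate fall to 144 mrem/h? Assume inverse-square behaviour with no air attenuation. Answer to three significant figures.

By the inverse-square law, d₂ = d₁·√(I₁/I₂).
I₁/I₂ = 1250/144 = 8.681, so d₂ = 1.10 × √8.681 = 3.241 m.

3.24 m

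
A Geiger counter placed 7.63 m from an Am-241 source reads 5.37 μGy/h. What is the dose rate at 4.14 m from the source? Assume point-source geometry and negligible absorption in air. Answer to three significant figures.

Since intensity falls as 1/r², scaling from 7.63 m to 4.14 m:
(7.63/4.14)² = 3.397, so 5.37 × 3.397 = 18.24 μGy/h.

18.2 μGy/h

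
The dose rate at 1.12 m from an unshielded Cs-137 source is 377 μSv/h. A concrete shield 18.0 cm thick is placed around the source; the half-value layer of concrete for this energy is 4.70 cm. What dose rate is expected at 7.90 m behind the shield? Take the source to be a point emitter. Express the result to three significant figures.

Distance alone: (1.12/7.90)² = 0.02010, so 377 × 0.02010 = 7.578 μSv/h.
Shield: 18.0/4.70 = 3.830 half-value layers → attenuation 2^(−3.830) = 0.07032.
Combined: 7.578 × 0.07032 = 0.5329 μSv/h.

0.533 μSv/h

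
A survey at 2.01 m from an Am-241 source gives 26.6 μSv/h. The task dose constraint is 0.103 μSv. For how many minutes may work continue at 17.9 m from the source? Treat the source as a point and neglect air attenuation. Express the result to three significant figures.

18.4 min

Applying the 1/r² law, rate at 17.9 m:
26.6 × (2.01/17.9)² = 26.6 × 0.01261 = 0.3354 μSv/h.
Stay time = 0.103 μSv ÷ 0.3354 μSv/h = 0.3071 h = 18.43 min.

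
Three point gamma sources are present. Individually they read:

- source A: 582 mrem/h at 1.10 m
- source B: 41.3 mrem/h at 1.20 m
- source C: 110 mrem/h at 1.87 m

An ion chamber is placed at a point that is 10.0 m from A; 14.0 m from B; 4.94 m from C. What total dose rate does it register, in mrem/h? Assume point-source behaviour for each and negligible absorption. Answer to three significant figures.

23.1 mrem/h

By superposition, sum each source's inverse-square contribution:
A: 582 × (1.10/10.0)² = 7.042 mrem/h
B: 41.3 × (1.20/14.0)² = 0.3034 mrem/h
C: 110 × (1.87/4.94)² = 15.76 mrem/h
Total = 7.042 + 0.3034 + 15.76 = 23.11 mrem/h.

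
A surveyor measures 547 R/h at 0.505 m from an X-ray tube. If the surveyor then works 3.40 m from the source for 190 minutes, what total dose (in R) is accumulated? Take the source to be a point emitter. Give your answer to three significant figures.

By the inverse-square law, rate at 3.40 m:
(0.505/3.40)² = 0.02206, so 547 × 0.02206 = 12.07 R/h.
Dose = rate × time = 12.07 R/h × 3.167 h = 38.23 R.

38.2 R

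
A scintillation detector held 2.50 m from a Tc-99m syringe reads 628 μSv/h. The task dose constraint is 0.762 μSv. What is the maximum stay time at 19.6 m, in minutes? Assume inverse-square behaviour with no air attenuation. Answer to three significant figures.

4.47 min

Using I₁d₁² = I₂d₂², rate at 19.6 m:
628 × (2.50/19.6)² = 628 × 0.01627 = 10.22 μSv/h.
Stay time = 0.762 μSv ÷ 10.22 μSv/h = 0.07456 h = 4.474 min.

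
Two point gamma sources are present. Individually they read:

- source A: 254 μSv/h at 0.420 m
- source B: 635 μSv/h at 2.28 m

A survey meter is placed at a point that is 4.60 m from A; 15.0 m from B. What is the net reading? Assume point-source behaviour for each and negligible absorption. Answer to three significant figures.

16.8 μSv/h

Each source contributes Iᵢ·(dᵢ/rᵢ)²; contributions add.
A: 254 × (0.420/4.60)² = 2.117 μSv/h
B: 635 × (2.28/15.0)² = 14.67 μSv/h
Total = 2.117 + 14.67 = 16.79 μSv/h.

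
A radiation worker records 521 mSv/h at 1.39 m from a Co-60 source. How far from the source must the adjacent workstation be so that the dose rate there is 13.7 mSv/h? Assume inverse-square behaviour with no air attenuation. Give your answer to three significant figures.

By the inverse-square law, d₂ = d₁·√(I₁/I₂).
I₁/I₂ = 521/13.7 = 38.03, so d₂ = 1.39 × √38.03 = 8.572 m.

8.57 m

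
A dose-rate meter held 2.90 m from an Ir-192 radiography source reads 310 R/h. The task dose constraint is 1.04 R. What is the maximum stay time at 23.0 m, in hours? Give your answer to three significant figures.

0.211 h

Since intensity falls as 1/r², rate at 23.0 m:
310 × (2.90/23.0)² = 310 × 0.01590 = 4.929 R/h.
Stay time = 1.04 R ÷ 4.929 R/h = 0.2110 h.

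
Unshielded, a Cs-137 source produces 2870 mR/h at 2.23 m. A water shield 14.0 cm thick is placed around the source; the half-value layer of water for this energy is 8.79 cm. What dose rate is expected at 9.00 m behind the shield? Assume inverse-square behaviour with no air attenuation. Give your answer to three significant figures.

Distance alone: (2.23/9.00)² = 0.06139, so 2870 × 0.06139 = 176.2 mR/h.
Shield: 14.0/8.79 = 1.593 half-value layers → attenuation 2^(−1.593) = 0.3315.
Combined: 176.2 × 0.3315 = 58.41 mR/h.

58.4 mR/h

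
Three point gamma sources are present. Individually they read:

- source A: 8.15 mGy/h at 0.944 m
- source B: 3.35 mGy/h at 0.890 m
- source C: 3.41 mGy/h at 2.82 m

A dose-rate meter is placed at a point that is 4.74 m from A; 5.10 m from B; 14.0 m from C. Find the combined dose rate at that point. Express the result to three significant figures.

Each source contributes Iᵢ·(dᵢ/rᵢ)²; contributions add.
A: 8.15 × (0.944/4.74)² = 0.3233 mGy/h
B: 3.35 × (0.890/5.10)² = 0.1020 mGy/h
C: 3.41 × (2.82/14.0)² = 0.1384 mGy/h
Total = 0.3233 + 0.1020 + 0.1384 = 0.5637 mGy/h.

0.564 mGy/h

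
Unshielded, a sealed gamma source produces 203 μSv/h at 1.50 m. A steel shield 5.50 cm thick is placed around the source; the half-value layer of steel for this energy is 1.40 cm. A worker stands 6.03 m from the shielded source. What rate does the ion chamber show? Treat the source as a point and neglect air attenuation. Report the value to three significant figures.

0.825 μSv/h

Distance alone: (1.50/6.03)² = 0.06188, so 203 × 0.06188 = 12.56 μSv/h.
Shield: 5.50/1.40 = 3.929 half-value layers → attenuation 2^(−3.929) = 0.06565.
Combined: 12.56 × 0.06565 = 0.8246 μSv/h.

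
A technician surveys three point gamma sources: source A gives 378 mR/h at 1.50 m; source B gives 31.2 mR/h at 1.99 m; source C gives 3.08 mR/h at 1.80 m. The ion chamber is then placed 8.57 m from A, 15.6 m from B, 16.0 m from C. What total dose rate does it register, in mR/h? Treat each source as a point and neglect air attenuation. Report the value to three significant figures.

12.1 mR/h

By superposition, sum each source's inverse-square contribution:
A: 378 × (1.50/8.57)² = 11.58 mR/h
B: 31.2 × (1.99/15.6)² = 0.5077 mR/h
C: 3.08 × (1.80/16.0)² = 0.03898 mR/h
Total = 11.58 + 0.5077 + 0.03898 = 12.13 mR/h.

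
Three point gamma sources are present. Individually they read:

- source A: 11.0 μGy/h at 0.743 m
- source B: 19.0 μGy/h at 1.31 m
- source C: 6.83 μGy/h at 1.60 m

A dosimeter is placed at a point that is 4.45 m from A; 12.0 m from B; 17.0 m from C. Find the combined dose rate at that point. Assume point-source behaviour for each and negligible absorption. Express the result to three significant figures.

0.594 μGy/h

By superposition, sum each source's inverse-square contribution:
A: 11.0 × (0.743/4.45)² = 0.3067 μGy/h
B: 19.0 × (1.31/12.0)² = 0.2264 μGy/h
C: 6.83 × (1.60/17.0)² = 0.06050 μGy/h
Total = 0.3067 + 0.2264 + 0.06050 = 0.5936 μGy/h.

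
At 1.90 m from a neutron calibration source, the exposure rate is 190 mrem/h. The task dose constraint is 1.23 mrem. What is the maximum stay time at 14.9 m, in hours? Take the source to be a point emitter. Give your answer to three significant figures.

Using I₁d₁² = I₂d₂², rate at 14.9 m:
190 × (1.90/14.9)² = 190 × 0.01626 = 3.089 mrem/h.
Stay time = 1.23 mrem ÷ 3.089 mrem/h = 0.3982 h.

0.398 h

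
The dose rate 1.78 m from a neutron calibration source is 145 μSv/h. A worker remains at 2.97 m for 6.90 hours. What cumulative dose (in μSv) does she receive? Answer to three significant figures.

Applying the 1/r² law, rate at 2.97 m:
145 × (1.78/2.97)² = 145 × 0.3592 = 52.08 μSv/h.
Dose = rate × time = 52.08 μSv/h × 6.900 h = 359.4 μSv.

359 μSv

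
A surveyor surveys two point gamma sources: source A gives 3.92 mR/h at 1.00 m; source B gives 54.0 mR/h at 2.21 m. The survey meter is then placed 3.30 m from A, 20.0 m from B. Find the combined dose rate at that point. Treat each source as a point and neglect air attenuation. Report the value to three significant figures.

1.02 mR/h

Each source contributes Iᵢ·(dᵢ/rᵢ)²; contributions add.
A: 3.92 × (1.00/3.30)² = 0.3600 mR/h
B: 54.0 × (2.21/20.0)² = 0.6594 mR/h
Total = 0.3600 + 0.6594 = 1.019 mR/h.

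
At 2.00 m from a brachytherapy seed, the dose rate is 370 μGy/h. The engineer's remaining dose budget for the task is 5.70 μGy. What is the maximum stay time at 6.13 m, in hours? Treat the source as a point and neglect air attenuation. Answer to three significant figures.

0.145 h

Applying the 1/r² law, rate at 6.13 m:
(2.00/6.13)² = 0.1064, so 370 × 0.1064 = 39.37 μGy/h.
Stay time = 5.70 μGy ÷ 39.37 μGy/h = 0.1448 h.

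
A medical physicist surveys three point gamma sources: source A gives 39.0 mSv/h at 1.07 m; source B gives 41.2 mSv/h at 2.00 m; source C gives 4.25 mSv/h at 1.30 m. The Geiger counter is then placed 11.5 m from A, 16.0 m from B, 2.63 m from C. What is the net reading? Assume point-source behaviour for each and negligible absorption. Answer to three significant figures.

2.02 mSv/h

By superposition, sum each source's inverse-square contribution:
A: 39.0 × (1.07/11.5)² = 0.3376 mSv/h
B: 41.2 × (2.00/16.0)² = 0.6438 mSv/h
C: 4.25 × (1.30/2.63)² = 1.038 mSv/h
Total = 0.3376 + 0.6438 + 1.038 = 2.019 mSv/h.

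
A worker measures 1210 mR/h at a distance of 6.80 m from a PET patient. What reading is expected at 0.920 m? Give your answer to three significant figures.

Using I₁d₁² = I₂d₂², the rate at 0.920 m is
(6.80/0.920)² = 54.63, so 1210 × 54.63 = 66100 mR/h.

66100 mR/h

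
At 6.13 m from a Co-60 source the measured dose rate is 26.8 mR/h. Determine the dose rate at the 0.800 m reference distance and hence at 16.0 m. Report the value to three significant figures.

1570 mR/h; 3.93 mR/h

Using I₁d₁² = I₂d₂²,
At 0.800 m: 26.8 × (6.13/0.800)² = 26.8 × 58.71 = 1573 mR/h
At 16.0 m: (0.800/16.0)² = 0.002500, so 1573 × 0.002500 = 3.933 mR/h.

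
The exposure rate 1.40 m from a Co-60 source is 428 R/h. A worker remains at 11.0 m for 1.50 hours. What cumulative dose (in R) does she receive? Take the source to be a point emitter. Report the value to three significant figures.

Since intensity falls as 1/r², rate at 11.0 m:
428 × (1.40/11.0)² = 428 × 0.01620 = 6.934 R/h.
Dose = rate × time = 6.934 R/h × 1.500 h = 10.40 R.

10.4 R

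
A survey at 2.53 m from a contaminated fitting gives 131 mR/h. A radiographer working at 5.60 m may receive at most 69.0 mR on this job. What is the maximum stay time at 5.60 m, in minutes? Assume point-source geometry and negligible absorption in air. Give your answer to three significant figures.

Applying the 1/r² law, rate at 5.60 m:
131 × (2.53/5.60)² = 131 × 0.2041 = 26.74 mR/h.
Stay time = 69.0 mR ÷ 26.74 mR/h = 2.580 h = 154.8 min.

155 min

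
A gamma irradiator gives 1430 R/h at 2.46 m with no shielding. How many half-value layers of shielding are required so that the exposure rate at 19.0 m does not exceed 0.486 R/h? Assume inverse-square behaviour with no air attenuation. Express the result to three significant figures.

5.62 half-value layers

At 19.0 m, distance alone gives 1430 × (2.46/19.0)² = 1430 × 0.01676 = 23.97 R/h.
Further attenuation needed: 23.97/0.486 = 49.32.
n = log₂(49.32) = 5.624 half-value layers.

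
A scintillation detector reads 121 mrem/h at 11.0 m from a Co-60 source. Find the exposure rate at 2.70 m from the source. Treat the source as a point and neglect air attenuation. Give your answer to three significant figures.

Intensity scales as (d₁/d₂)², so the rate at 2.70 m is
(11.0/2.70)² = 16.60, so 121 × 16.60 = 2009 mrem/h.

2010 mrem/h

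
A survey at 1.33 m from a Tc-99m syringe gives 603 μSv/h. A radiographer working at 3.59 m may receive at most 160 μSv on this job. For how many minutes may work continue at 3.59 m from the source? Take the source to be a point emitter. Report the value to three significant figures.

Intensity scales as (d₁/d₂)², so rate at 3.59 m:
603 × (1.33/3.59)² = 603 × 0.1373 = 82.79 μSv/h.
Stay time = 160 μSv ÷ 82.79 μSv/h = 1.933 h = 116.0 min.

116 min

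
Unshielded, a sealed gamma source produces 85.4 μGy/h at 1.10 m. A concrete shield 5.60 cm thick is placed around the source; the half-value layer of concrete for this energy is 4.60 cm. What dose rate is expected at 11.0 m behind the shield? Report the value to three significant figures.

Distance alone: (1.10/11.0)² = 0.01000, so 85.4 × 0.01000 = 0.8540 μGy/h.
Shield: 5.60/4.60 = 1.217 half-value layers → attenuation 2^(−1.217) = 0.4302.
Combined: 0.8540 × 0.4302 = 0.3674 μGy/h.

0.367 μGy/h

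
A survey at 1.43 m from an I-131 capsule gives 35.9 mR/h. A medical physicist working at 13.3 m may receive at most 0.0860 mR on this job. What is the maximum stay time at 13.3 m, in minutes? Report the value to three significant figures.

Using I₁d₁² = I₂d₂², rate at 13.3 m:
35.9 × (1.43/13.3)² = 35.9 × 0.01156 = 0.4150 mR/h.
Stay time = 0.0860 mR ÷ 0.4150 mR/h = 0.2072 h = 12.43 min.

12.4 min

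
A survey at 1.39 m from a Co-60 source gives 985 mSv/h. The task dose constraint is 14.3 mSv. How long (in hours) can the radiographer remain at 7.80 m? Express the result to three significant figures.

0.457 h

Applying the 1/r² law, rate at 7.80 m:
(1.39/7.80)² = 0.03176, so 985 × 0.03176 = 31.28 mSv/h.
Stay time = 14.3 mSv ÷ 31.28 mSv/h = 0.4572 h.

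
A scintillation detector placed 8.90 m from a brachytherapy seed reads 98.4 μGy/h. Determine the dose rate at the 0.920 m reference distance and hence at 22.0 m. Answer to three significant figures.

Since intensity falls as 1/r²,
At 0.920 m: 98.4 × (8.90/0.920)² = 98.4 × 93.58 = 9208 μGy/h
At 22.0 m: (0.920/22.0)² = 0.001749, so 9208 × 0.001749 = 16.10 μGy/h.

9210 μGy/h; 16.1 μGy/h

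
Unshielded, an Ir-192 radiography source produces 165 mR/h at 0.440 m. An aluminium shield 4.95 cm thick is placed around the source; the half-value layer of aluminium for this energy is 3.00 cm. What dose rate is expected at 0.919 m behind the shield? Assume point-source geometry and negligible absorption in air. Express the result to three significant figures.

12.1 mR/h

Distance alone: (0.440/0.919)² = 0.2292, so 165 × 0.2292 = 37.82 mR/h.
Shield: 4.95/3.00 = 1.650 half-value layers → attenuation 2^(−1.650) = 0.3186.
Combined: 37.82 × 0.3186 = 12.05 mR/h.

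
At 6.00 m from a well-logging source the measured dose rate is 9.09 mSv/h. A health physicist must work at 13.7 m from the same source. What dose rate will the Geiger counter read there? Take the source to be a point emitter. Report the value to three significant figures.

1.74 mSv/h

Since intensity falls as 1/r², scaling from 6.00 m to 13.7 m:
9.09 × (6.00/13.7)² = 9.09 × 0.1918 = 1.743 mSv/h.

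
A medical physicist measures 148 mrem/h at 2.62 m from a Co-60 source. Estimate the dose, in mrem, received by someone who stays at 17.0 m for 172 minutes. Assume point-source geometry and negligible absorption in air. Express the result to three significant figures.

10.1 mrem

Using I₁d₁² = I₂d₂², rate at 17.0 m:
(2.62/17.0)² = 0.02375, so 148 × 0.02375 = 3.515 mrem/h.
Dose = rate × time = 3.515 mrem/h × 2.867 h = 10.08 mrem.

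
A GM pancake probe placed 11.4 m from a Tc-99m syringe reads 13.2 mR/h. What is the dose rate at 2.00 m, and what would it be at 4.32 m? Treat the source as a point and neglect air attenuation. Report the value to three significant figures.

429 mR/h; 91.9 mR/h

Using I₁d₁² = I₂d₂²,
At 2.00 m: (11.4/2.00)² = 32.49, so 13.2 × 32.49 = 428.9 mR/h
At 4.32 m: (2.00/4.32)² = 0.2143, so 428.9 × 0.2143 = 91.91 mR/h.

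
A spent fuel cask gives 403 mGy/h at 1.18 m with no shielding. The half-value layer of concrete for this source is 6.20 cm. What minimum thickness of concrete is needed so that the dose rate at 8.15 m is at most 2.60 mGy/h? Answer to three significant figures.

At 8.15 m, distance alone gives 403 × (1.18/8.15)² = 403 × 0.02096 = 8.447 mGy/h.
Further attenuation needed: 8.447/2.60 = 3.249.
n = log₂(3.249) = 1.700 half-value layers.
Thickness = 1.700 × 6.20 cm = 10.54 cm.

10.5 cm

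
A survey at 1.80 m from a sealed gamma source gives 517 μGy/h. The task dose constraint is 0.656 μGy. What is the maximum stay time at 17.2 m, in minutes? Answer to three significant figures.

Using I₁d₁² = I₂d₂², rate at 17.2 m:
517 × (1.80/17.2)² = 517 × 0.01095 = 5.661 μGy/h.
Stay time = 0.656 μGy ÷ 5.661 μGy/h = 0.1159 h = 6.954 min.

6.95 min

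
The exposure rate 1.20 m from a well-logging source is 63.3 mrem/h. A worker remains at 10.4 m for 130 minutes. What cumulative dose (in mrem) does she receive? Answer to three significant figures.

1.83 mrem

Intensity scales as (d₁/d₂)², so rate at 10.4 m:
63.3 × (1.20/10.4)² = 63.3 × 0.01331 = 0.8425 mrem/h.
Dose = rate × time = 0.8425 mrem/h × 2.167 h = 1.826 mrem.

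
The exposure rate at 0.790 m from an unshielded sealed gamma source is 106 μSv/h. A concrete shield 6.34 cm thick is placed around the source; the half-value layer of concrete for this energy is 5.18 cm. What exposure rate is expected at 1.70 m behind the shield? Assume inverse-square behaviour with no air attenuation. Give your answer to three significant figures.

Distance alone: (0.790/1.70)² = 0.2160, so 106 × 0.2160 = 22.90 μSv/h.
Shield: 6.34/5.18 = 1.224 half-value layers → attenuation 2^(−1.224) = 0.4281.
Combined: 22.90 × 0.4281 = 9.803 μSv/h.

9.80 μSv/h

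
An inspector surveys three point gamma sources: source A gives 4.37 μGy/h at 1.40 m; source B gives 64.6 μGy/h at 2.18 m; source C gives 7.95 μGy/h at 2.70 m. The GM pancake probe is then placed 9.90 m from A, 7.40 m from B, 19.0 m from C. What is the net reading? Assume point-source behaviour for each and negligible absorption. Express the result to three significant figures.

5.85 μGy/h

Each source contributes Iᵢ·(dᵢ/rᵢ)²; contributions add.
A: 4.37 × (1.40/9.90)² = 0.08739 μGy/h
B: 64.6 × (2.18/7.40)² = 5.606 μGy/h
C: 7.95 × (2.70/19.0)² = 0.1605 μGy/h
Total = 0.08739 + 5.606 + 0.1605 = 5.854 μGy/h.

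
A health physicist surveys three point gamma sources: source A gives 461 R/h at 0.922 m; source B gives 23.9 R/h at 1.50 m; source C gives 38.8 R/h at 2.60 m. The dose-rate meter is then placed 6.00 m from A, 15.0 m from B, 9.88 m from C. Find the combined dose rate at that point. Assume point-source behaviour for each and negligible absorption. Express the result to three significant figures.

13.8 R/h

Each source contributes Iᵢ·(dᵢ/rᵢ)²; contributions add.
A: 461 × (0.922/6.00)² = 10.89 R/h
B: 23.9 × (1.50/15.0)² = 0.2390 R/h
C: 38.8 × (2.60/9.88)² = 2.687 R/h
Total = 10.89 + 0.2390 + 2.687 = 13.82 R/h.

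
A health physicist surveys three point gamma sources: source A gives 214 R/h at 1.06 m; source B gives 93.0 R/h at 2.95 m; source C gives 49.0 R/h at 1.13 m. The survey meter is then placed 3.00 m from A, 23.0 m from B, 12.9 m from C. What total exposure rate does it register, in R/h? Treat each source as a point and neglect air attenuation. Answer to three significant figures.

28.6 R/h

By superposition, sum each source's inverse-square contribution:
A: 214 × (1.06/3.00)² = 26.72 R/h
B: 93.0 × (2.95/23.0)² = 1.530 R/h
C: 49.0 × (1.13/12.9)² = 0.3760 R/h
Total = 26.72 + 1.530 + 0.3760 = 28.63 R/h.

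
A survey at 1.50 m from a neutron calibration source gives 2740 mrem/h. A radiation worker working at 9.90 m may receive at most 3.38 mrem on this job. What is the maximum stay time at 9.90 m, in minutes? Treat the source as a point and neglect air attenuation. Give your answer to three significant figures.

By the inverse-square law, rate at 9.90 m:
(1.50/9.90)² = 0.02296, so 2740 × 0.02296 = 62.91 mrem/h.
Stay time = 3.38 mrem ÷ 62.91 mrem/h = 0.05373 h = 3.224 min.

3.22 min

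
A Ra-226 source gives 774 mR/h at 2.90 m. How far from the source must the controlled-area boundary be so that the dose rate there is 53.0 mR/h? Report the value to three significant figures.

11.1 m

Applying the 1/r² law, d₂ = d₁·√(I₁/I₂).
I₁/I₂ = 774/53.0 = 14.60, so d₂ = 2.90 × √14.60 = 11.08 m.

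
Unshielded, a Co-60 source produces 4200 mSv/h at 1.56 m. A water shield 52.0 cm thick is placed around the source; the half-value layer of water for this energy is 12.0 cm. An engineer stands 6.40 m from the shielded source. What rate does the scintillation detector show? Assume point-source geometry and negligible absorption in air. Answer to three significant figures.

12.4 mSv/h

Distance alone: 4200 × (1.56/6.40)² = 4200 × 0.05941 = 249.5 mSv/h.
Shield: 52.0/12.0 = 4.333 half-value layers → attenuation 2^(−4.333) = 0.04962.
Combined: 249.5 × 0.04962 = 12.38 mSv/h.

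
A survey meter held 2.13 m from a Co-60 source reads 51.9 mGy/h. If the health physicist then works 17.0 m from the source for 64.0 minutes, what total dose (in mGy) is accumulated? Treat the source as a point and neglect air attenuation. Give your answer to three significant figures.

0.869 mGy

By the inverse-square law, rate at 17.0 m:
(2.13/17.0)² = 0.01570, so 51.9 × 0.01570 = 0.8148 mGy/h.
Dose = rate × time = 0.8148 mGy/h × 1.067 h = 0.8694 mGy.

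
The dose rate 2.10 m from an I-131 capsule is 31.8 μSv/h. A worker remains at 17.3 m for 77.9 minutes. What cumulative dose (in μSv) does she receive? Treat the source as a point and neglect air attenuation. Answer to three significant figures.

Intensity scales as (d₁/d₂)², so rate at 17.3 m:
(2.10/17.3)² = 0.01473, so 31.8 × 0.01473 = 0.4684 μSv/h.
Dose = rate × time = 0.4684 μSv/h × 1.298 h = 0.6080 μSv.

0.608 μSv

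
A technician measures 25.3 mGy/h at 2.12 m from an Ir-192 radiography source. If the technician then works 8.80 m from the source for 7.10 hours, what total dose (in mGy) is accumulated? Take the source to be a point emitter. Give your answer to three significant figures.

Applying the 1/r² law, rate at 8.80 m:
(2.12/8.80)² = 0.05804, so 25.3 × 0.05804 = 1.468 mGy/h.
Dose = rate × time = 1.468 mGy/h × 7.100 h = 10.42 mGy.

10.4 mGy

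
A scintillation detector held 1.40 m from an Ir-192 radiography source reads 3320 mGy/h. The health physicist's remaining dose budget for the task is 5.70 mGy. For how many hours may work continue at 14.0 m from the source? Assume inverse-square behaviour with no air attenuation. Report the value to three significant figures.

0.172 h

By the inverse-square law, rate at 14.0 m:
3320 × (1.40/14.0)² = 3320 × 0.01000 = 33.20 mGy/h.
Stay time = 5.70 mGy ÷ 33.20 mGy/h = 0.1717 h.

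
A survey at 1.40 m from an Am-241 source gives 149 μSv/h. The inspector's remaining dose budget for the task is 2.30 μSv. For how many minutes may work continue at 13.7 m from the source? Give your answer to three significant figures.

By the inverse-square law, rate at 13.7 m:
149 × (1.40/13.7)² = 149 × 0.01044 = 1.556 μSv/h.
Stay time = 2.30 μSv ÷ 1.556 μSv/h = 1.478 h = 88.68 min.

88.7 min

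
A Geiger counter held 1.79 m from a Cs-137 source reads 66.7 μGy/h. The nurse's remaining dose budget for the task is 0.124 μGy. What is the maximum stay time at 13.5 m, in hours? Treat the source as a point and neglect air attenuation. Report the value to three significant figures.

0.106 h

Applying the 1/r² law, rate at 13.5 m:
66.7 × (1.79/13.5)² = 66.7 × 0.01758 = 1.173 μGy/h.
Stay time = 0.124 μGy ÷ 1.173 μGy/h = 0.1057 h.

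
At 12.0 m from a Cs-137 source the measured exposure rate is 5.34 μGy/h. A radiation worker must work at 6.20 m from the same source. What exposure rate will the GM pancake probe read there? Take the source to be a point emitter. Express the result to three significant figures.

Using I₁d₁² = I₂d₂², scaling from 12.0 m to 6.20 m:
(12.0/6.20)² = 3.746, so 5.34 × 3.746 = 20.00 μGy/h.

20.0 μGy/h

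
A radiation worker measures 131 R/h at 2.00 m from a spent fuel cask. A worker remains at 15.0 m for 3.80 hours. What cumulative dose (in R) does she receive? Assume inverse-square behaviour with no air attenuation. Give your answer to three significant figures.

Intensity scales as (d₁/d₂)², so rate at 15.0 m:
131 × (2.00/15.0)² = 131 × 0.01778 = 2.329 R/h.
Dose = rate × time = 2.329 R/h × 3.800 h = 8.850 R.

8.85 R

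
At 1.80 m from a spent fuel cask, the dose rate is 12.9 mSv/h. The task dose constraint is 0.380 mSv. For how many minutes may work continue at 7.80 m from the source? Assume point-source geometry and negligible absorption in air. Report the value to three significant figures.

Intensity scales as (d₁/d₂)², so rate at 7.80 m:
(1.80/7.80)² = 0.05325, so 12.9 × 0.05325 = 0.6869 mSv/h.
Stay time = 0.380 mSv ÷ 0.6869 mSv/h = 0.5532 h = 33.19 min.

33.2 min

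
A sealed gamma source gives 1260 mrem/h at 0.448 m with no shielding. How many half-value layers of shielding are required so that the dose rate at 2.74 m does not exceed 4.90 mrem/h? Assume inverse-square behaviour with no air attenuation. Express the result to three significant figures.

At 2.74 m, distance alone gives 1260 × (0.448/2.74)² = 1260 × 0.02673 = 33.68 mrem/h.
Further attenuation needed: 33.68/4.90 = 6.873.
n = log₂(6.873) = 2.781 half-value layers.

2.78 half-value layers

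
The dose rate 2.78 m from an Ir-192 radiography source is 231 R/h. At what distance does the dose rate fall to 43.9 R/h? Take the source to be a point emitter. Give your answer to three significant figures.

Applying the 1/r² law, d₂ = d₁·√(I₁/I₂).
I₁/I₂ = 231/43.9 = 5.262, so d₂ = 2.78 × √5.262 = 6.377 m.

6.38 m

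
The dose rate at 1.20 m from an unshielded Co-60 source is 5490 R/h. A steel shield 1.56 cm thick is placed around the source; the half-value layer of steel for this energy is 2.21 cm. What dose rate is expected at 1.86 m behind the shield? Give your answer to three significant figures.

1400 R/h

Distance alone: 5490 × (1.20/1.86)² = 5490 × 0.4162 = 2285 R/h.
Shield: 1.56/2.21 = 0.7059 half-value layers → attenuation 2^(−0.7059) = 0.6131.
Combined: 2285 × 0.6131 = 1401 R/h.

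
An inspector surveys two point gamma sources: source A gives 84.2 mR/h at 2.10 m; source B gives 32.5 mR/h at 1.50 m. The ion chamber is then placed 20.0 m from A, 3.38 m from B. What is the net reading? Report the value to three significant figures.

7.33 mR/h

Each source contributes Iᵢ·(dᵢ/rᵢ)²; contributions add.
A: 84.2 × (2.10/20.0)² = 0.9283 mR/h
B: 32.5 × (1.50/3.38)² = 6.401 mR/h
Total = 0.9283 + 6.401 = 7.329 mR/h.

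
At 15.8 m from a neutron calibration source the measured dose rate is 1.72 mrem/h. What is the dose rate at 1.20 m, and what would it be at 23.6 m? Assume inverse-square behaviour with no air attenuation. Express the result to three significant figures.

298 mrem/h; 0.771 mrem/h

By the inverse-square law,
At 1.20 m: 1.72 × (15.8/1.20)² = 1.72 × 173.4 = 298.2 mrem/h
At 23.6 m: 298.2 × (1.20/23.6)² = 298.2 × 0.002585 = 0.7708 mrem/h.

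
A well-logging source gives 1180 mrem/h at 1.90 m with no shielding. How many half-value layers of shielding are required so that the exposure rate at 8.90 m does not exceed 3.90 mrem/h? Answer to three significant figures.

At 8.90 m, distance alone gives 1180 × (1.90/8.90)² = 1180 × 0.04558 = 53.78 mrem/h.
Further attenuation needed: 53.78/3.90 = 13.79.
n = log₂(13.79) = 3.786 half-value layers.

3.79 half-value layers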